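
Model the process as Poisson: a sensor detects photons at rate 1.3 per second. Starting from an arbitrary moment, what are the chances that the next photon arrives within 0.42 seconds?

0.4207

Inter-arrival times are exponential with rate λ = 1.3 per second.
P(T ≤ 0.42) = 1 − e^(−λt) = 1 − e^(−1.3 × 0.42) = 1 − e^(−0.546) ≈ 0.4207.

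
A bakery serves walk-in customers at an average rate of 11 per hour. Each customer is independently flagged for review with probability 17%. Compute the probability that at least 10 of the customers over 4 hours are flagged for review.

0.2213

Thinning: the customers that are flagged for review themselves form a Poisson process with rate 0.17 × 11 = 1.87 per hour.
Over the interval, μ = 1.87 × 4 = 7.48 (4 hours).
P(N ≥ 10) = 1 − P(N ≤ 9) ≈ 0.2213.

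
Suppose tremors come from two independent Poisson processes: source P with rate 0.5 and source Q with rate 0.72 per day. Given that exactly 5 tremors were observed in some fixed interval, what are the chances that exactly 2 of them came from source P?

Given the total, each event is independently from source P with probability p = λ_P/(λ_P+λ_Q) = 0.5/1.22 ≈ 0.4098.
So K ~ Binomial(5, 0.5/1.22): P(K = 2) = C(5,2) · (0.5/1.22)^2 · (0.72/1.22)^3 ≈ 0.3453.

0.3453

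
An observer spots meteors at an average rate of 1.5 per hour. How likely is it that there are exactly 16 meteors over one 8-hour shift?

Over the interval, μ = 1.5 × 8 = 12 (an 8-hour shift = 8 hours).
P(N = 16) = e^(−μ) μ^16/16! = e^(−12) · 12^16/20922789888000 ≈ 0.0543.

0.0543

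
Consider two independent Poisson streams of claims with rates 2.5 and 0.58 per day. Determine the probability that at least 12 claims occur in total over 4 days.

0.5745

Independent Poisson processes superpose: combined rate λ = 2.5 + 0.58 = 3.08 per day.
Over the interval, μ = 3.08 × 4 = 12.32 (4 days).
P(N ≥ 12) = 1 − P(N ≤ 11) ≈ 0.5745.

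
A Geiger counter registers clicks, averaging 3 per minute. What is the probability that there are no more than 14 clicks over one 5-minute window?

Over the interval, μ = 3 × 5 = 15 (a 5-minute window = 5 minutes).
P(N ≤ 14) = Σ_{j=0}^{14} e^(−μ) μ^j/j! ≈ 0.4657.

0.4657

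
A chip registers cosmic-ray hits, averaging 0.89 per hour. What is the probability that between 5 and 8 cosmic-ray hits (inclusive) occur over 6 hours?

Over the interval, μ = 0.89 × 6 = 5.34 (6 hours).
P(5 ≤ N ≤ 8) = Σ_{j=5}^{8} e^(−5.34) · 5.34^j/j! ≈ 0.5245.

0.5245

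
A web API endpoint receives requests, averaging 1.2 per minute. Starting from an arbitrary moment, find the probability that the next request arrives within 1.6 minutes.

0.8534

Inter-arrival times are exponential with rate λ = 1.2 per minute.
P(T ≤ 1.6) = 1 − e^(−λt) = 1 − e^(−1.2 × 1.6) = 1 − e^(−1.92) ≈ 0.8534.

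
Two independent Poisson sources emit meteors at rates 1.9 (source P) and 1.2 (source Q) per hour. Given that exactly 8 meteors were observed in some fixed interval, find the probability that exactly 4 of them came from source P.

0.2218

Given the total, each event is independently from source P with probability p = λ_P/(λ_P+λ_Q) = 1.9/3.1 ≈ 0.6129.
So K ~ Binomial(8, 1.9/3.1): P(K = 4) = C(8,4) · (1.9/3.1)^4 · (1.2/3.1)^4 ≈ 0.2218.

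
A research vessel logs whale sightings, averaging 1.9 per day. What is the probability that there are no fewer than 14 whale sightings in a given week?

0.4599

Over the interval, μ = 1.9 × 7 = 13.3 (a week = 7 days).
P(N ≥ 14) = 1 − P(N ≤ 13) = 1 − Σ_{j=0}^{13} e^(−μ) μ^j/j! ≈ 0.4599.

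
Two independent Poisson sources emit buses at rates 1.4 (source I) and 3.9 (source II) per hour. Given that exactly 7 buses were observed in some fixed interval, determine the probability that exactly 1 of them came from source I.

Given the total, each event is independently from source I with probability p = λ_I/(λ_I+λ_II) = 1.4/5.3 ≈ 0.2642.
So K ~ Binomial(7, 1.4/5.3): P(K = 1) = C(7,1) · (1.4/5.3)^1 · (3.9/5.3)^6 ≈ 0.2936.

0.2936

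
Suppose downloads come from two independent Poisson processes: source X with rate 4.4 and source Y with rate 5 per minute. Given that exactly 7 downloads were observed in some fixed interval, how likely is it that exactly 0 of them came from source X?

0.0120

Given the total, each event is independently from source X with probability p = λ_X/(λ_X+λ_Y) = 4.4/9.4 ≈ 0.4681.
So K ~ Binomial(7, 4.4/9.4): P(K = 0) = C(7,0) · (4.4/9.4)^0 · (5/9.4)^7 ≈ 0.0120.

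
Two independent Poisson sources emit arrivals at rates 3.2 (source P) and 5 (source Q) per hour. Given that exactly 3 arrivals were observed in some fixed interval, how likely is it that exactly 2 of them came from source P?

Given the total, each event is independently from source P with probability p = λ_P/(λ_P+λ_Q) = 3.2/8.2 ≈ 0.3902.
So K ~ Binomial(3, 3.2/8.2): P(K = 2) = C(3,2) · (3.2/8.2)^2 · (5/8.2)^1 ≈ 0.2786.

0.2786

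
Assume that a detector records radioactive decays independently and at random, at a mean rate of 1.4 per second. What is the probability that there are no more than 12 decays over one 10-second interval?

0.3585

Over the interval, μ = 1.4 × 10 = 14 (a 10-second interval = 10 seconds).
P(N ≤ 12) = Σ_{j=0}^{12} e^(−μ) μ^j/j! ≈ 0.3585.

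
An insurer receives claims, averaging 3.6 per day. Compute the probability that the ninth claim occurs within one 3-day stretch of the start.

0.7498

Over the interval, μ = 3.6 × 3 = 10.8 (a 3-day stretch = 3 days).
The ninth arrival falls in the interval iff at least 9 events occur there: P(S_9 ≤ t) = P(N ≥ 9) = 1 − P(N ≤ 8) ≈ 0.7498.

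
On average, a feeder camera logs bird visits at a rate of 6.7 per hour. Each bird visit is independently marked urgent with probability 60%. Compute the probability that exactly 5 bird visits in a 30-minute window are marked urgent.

Thinning: the bird visits that are marked urgent themselves form a Poisson process with rate 0.6 × 6.7 = 4.02 per hour.
Over the interval, μ = 4.02 × 0.5 = 2.01 (a 30-minute window = 0.5 hours).
P(N = 5) = e^(−2.01) · 2.01^5/5! ≈ 0.0366.

0.0366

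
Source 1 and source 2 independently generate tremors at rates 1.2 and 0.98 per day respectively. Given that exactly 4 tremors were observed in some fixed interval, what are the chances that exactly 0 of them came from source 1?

0.0408

Given the total, each event is independently from source 1 with probability p = λ_1/(λ_1+λ_2) = 1.2/2.18 ≈ 0.5505.
So K ~ Binomial(4, 1.2/2.18): P(K = 0) = C(4,0) · (1.2/2.18)^0 · (0.98/2.18)^4 ≈ 0.0408.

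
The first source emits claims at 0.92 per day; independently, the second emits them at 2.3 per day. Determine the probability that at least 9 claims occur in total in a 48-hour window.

Independent Poisson processes superpose: combined rate λ = 0.92 + 2.3 = 3.22 per day.
Over the interval, μ = 3.22 × 2 = 6.44 (a 48-hour window = 2 days).
P(N ≥ 9) = 1 − P(N ≤ 8) ≈ 0.2013.

0.2013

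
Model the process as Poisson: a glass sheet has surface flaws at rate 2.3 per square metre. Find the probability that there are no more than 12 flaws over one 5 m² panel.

0.6329

Over the interval, μ = 2.3 × 5 = 11.5 (a 5 m² panel = 5 square metres).
P(N ≤ 12) = Σ_{j=0}^{12} e^(−μ) μ^j/j! ≈ 0.6329.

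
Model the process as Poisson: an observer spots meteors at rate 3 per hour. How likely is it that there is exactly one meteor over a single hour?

With mean μ = 3 per hour,
P(N = 1) = e^(−μ) μ^1/1! = e^(−3) · 3^1/1 ≈ 0.1494.

0.1494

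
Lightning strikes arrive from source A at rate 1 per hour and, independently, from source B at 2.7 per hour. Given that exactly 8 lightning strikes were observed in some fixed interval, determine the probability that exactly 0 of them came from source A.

Given the total, each event is independently from source A with probability p = λ_A/(λ_A+λ_B) = 1/3.7 ≈ 0.2703.
So K ~ Binomial(8, 1/3.7): P(K = 0) = C(8,0) · (1/3.7)^0 · (2.7/3.7)^8 ≈ 0.0804.

0.0804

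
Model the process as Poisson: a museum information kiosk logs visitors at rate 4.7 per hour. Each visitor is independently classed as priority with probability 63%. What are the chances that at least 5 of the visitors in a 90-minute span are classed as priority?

0.4568

Thinning: the visitors that are classed as priority themselves form a Poisson process with rate 0.63 × 4.7 = 2.961 per hour.
Over the interval, μ = 2.961 × 1.5 = 4.4415 (a 90-minute span = 1.5 hours).
P(N ≥ 5) = 1 − P(N ≤ 4) ≈ 0.4568.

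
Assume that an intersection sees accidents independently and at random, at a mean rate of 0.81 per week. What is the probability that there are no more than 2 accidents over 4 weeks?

0.3716

Over the interval, μ = 0.81 × 4 = 3.24 (4 weeks).
P(N ≤ 2) = Σ_{j=0}^{2} e^(−μ) μ^j/j! ≈ 0.3716.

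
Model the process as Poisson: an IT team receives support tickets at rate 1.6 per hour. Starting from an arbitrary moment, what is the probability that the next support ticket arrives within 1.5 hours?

0.9093

Inter-arrival times are exponential with rate λ = 1.6 per hour.
P(T ≤ 1.5) = 1 − e^(−λt) = 1 − e^(−1.6 × 1.5) = 1 − e^(−2.4) ≈ 0.9093.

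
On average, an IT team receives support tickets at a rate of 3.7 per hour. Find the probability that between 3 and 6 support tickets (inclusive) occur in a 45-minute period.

0.5012

Over the interval, μ = 3.7 × 0.75 = 2.775 (a 45-minute period = 0.75 hours).
P(3 ≤ N ≤ 6) = Σ_{j=3}^{6} e^(−2.775) · 2.775^j/j! ≈ 0.5012.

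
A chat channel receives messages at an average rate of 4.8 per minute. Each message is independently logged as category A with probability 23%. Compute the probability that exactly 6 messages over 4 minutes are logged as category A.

Thinning: the messages that are logged as category A themselves form a Poisson process with rate 0.23 × 4.8 = 1.104 per minute.
Over the interval, μ = 1.104 × 4 = 4.416 (4 minutes).
P(N = 6) = e^(−4.416) · 4.416^6/6! ≈ 0.1245.

0.1245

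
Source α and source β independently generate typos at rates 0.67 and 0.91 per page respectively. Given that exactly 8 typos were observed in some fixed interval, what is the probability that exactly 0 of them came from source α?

0.0121

Given the total, each event is independently from source α with probability p = λ_α/(λ_α+λ_β) = 0.67/1.58 ≈ 0.4241.
So K ~ Binomial(8, 0.67/1.58): P(K = 0) = C(8,0) · (0.67/1.58)^0 · (0.91/1.58)^8 ≈ 0.0121.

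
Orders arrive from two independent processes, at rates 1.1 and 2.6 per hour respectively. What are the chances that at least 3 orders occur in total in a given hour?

0.7146

Independent Poisson processes superpose: combined rate λ = 1.1 + 2.6 = 3.7 per hour.
So μ = 3.7.
P(N ≥ 3) = 1 − P(N ≤ 2) ≈ 0.7146.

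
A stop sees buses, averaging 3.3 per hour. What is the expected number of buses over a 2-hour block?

E[N] = λt = 3.3 × 2 = 6.6 (a 2-hour block = 2 hours).

6.6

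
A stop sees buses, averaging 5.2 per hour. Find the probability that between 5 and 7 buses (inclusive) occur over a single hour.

0.4388

With mean μ = 5.2 per hour,
P(5 ≤ N ≤ 7) = Σ_{j=5}^{7} e^(−5.2) · 5.2^j/j! ≈ 0.4388.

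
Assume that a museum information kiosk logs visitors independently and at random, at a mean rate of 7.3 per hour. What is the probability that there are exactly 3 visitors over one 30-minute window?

0.2106

Over the interval, μ = 7.3 × 0.5 = 3.65 (a 30-minute window = 0.5 hours).
P(N = 3) = e^(−μ) μ^3/3! = e^(−3.65) · 3.65^3/6 ≈ 0.2106.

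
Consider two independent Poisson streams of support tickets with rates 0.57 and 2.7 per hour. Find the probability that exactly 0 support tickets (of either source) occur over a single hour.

0.0380

Independent Poisson processes superpose: combined rate λ = 0.57 + 2.7 = 3.27 per hour.
So μ = 3.27.
P(N = 0) = e^(−3.27) · 3.27^0/0! ≈ 0.0380.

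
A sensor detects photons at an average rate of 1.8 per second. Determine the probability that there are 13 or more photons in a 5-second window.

Over the interval, μ = 1.8 × 5 = 9 (a 5-second window = 5 seconds).
P(N ≥ 13) = 1 − P(N ≤ 12) = 1 − Σ_{j=0}^{12} e^(−μ) μ^j/j! ≈ 0.1242.

0.1242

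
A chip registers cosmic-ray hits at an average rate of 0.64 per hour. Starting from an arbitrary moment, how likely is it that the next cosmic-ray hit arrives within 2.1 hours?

0.7392

Inter-arrival times are exponential with rate λ = 0.64 per hour.
P(T ≤ 2.1) = 1 − e^(−λt) = 1 − e^(−0.64 × 2.1) = 1 − e^(−1.344) ≈ 0.7392.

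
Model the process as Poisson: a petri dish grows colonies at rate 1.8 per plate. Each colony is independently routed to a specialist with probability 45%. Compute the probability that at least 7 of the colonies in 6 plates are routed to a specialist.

0.2176

Thinning: the colonies that are routed to a specialist themselves form a Poisson process with rate 0.45 × 1.8 = 0.81 per plate.
Over the interval, μ = 0.81 × 6 = 4.86 (6 plates).
P(N ≥ 7) = 1 − P(N ≤ 6) ≈ 0.2176.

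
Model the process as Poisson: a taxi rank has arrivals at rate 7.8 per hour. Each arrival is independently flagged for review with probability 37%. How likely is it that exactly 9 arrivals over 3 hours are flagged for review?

0.1309

Thinning: the arrivals that are flagged for review themselves form a Poisson process with rate 0.37 × 7.8 = 2.886 per hour.
Over the interval, μ = 2.886 × 3 = 8.658 (3 hours).
P(N = 9) = e^(−8.658) · 8.658^9/9! ≈ 0.1309.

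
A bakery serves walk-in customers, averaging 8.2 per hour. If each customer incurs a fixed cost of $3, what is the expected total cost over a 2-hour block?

$49.2

E[N] = 8.2 × 2 = 16.4 (a 2-hour block = 2 hours); E[cost] = 16.4 × $3 = $49.2.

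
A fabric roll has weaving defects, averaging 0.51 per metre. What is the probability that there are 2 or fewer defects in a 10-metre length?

0.1165

Over the interval, μ = 0.51 × 10 = 5.1 (a 10-metre length = 10 metres).
P(N ≤ 2) = Σ_{j=0}^{2} e^(−μ) μ^j/j! ≈ 0.1165.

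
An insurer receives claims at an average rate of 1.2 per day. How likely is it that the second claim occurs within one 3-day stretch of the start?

0.8743

Over the interval, μ = 1.2 × 3 = 3.6 (a 3-day stretch = 3 days).
The second arrival falls in the interval iff at least 2 events occur there: P(S_2 ≤ t) = P(N ≥ 2) = 1 − P(N ≤ 1) ≈ 0.8743.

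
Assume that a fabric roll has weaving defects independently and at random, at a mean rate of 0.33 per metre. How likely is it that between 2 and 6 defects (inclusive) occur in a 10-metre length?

Over the interval, μ = 0.33 × 10 = 3.3 (a 10-metre length = 10 metres).
P(2 ≤ N ≤ 6) = Σ_{j=2}^{6} e^(−3.3) · 3.3^j/j! ≈ 0.7904.

0.7904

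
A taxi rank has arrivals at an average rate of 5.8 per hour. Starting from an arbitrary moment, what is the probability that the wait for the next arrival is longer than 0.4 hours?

The wait for the next event is exponential with rate λ = 5.8 per hour.
P(T > 0.4) = e^(−λt) = e^(−5.8 × 0.4) = e^(−2.32) ≈ 0.0983.

0.0983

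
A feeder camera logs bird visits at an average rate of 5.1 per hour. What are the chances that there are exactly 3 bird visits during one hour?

0.1348

With mean μ = 5.1 per hour,
P(N = 3) = e^(−μ) μ^3/3! = e^(−5.1) · 5.1^3/6 ≈ 0.1348.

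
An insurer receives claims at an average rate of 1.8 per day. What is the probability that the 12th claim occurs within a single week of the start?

Over the interval, μ = 1.8 × 7 = 12.6 (a week = 7 days).
The 12th arrival falls in the interval iff at least 12 events occur there: P(S_12 ≤ t) = P(N ≥ 12) = 1 − P(N ≤ 11) ≈ 0.6050.

0.6050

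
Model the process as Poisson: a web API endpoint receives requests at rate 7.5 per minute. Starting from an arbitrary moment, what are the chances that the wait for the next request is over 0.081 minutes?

The wait for the next event is exponential with rate λ = 7.5 per minute.
P(T > 0.081) = e^(−λt) = e^(−7.5 × 0.081) = e^(−0.6075) ≈ 0.5447.

0.5447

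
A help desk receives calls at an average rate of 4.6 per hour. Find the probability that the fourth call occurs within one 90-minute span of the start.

Over the interval, μ = 4.6 × 1.5 = 6.9 (a 90-minute span = 1.5 hours).
The fourth arrival falls in the interval iff at least 4 events occur there: P(S_4 ≤ t) = P(N ≥ 4) = 1 − P(N ≤ 3) ≈ 0.9129.

0.9129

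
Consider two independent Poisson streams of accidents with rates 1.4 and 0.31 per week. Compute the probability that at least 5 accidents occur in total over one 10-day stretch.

Independent Poisson processes superpose: combined rate λ = 1.4 + 0.31 = 1.71 per week.
Over the interval, μ = 1.71 × 10/7 ≈ 2.44286 (a 10-day stretch = 10/7 weeks).
P(N ≥ 5) = 1 − P(N ≤ 4) ≈ 0.1013.

0.1013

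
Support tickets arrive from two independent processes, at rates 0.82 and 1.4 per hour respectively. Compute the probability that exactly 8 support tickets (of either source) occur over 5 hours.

Independent Poisson processes superpose: combined rate λ = 0.82 + 1.4 = 2.22 per hour.
Over the interval, μ = 2.22 × 5 = 11.1 (5 hours).
P(N = 8) = e^(−11.1) · 11.1^8/8! ≈ 0.0864.

0.0864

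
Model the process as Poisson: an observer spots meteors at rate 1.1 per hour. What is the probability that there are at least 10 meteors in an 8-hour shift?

0.3863

Over the interval, μ = 1.1 × 8 = 8.8 (an 8-hour shift = 8 hours).
P(N ≥ 10) = 1 − P(N ≤ 9) = 1 − Σ_{j=0}^{9} e^(−μ) μ^j/j! ≈ 0.3863.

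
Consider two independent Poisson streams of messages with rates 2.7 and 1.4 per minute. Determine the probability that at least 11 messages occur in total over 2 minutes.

0.2045

Independent Poisson processes superpose: combined rate λ = 2.7 + 1.4 = 4.1 per minute.
Over the interval, μ = 4.1 × 2 = 8.2 (2 minutes).
P(N ≥ 11) = 1 − P(N ≤ 10) ≈ 0.2045.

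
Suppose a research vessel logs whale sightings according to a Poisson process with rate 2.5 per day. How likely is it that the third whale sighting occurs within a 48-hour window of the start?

Over the interval, μ = 2.5 × 2 = 5 (a 48-hour window = 2 days).
The third arrival falls in the interval iff at least 3 events occur there: P(S_3 ≤ t) = P(N ≥ 3) = 1 − P(N ≤ 2) ≈ 0.8753.

0.8753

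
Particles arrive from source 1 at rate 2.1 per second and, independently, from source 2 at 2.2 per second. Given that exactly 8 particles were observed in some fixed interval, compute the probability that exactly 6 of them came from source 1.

Given the total, each event is independently from source 1 with probability p = λ_1/(λ_1+λ_2) = 2.1/4.3 ≈ 0.4884.
So K ~ Binomial(8, 2.1/4.3): P(K = 6) = C(8,6) · (2.1/4.3)^6 · (2.2/4.3)^2 ≈ 0.0994.

0.0994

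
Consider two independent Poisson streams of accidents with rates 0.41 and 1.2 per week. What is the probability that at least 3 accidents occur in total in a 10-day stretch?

0.4040

Independent Poisson processes superpose: combined rate λ = 0.41 + 1.2 = 1.61 per week.
Over the interval, μ = 1.61 × 10/7 = 2.3 (a 10-day stretch = 10/7 weeks).
P(N ≥ 3) = 1 − P(N ≤ 2) ≈ 0.4040.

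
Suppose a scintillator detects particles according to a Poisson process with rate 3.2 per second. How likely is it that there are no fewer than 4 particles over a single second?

0.3975

With mean μ = 3.2 per second,
P(N ≥ 4) = 1 − P(N ≤ 3) = 1 − Σ_{j=0}^{3} e^(−μ) μ^j/j! ≈ 0.3975.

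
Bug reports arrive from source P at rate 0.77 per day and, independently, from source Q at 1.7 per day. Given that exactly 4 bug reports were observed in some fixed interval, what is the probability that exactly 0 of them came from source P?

0.2244

Given the total, each event is independently from source P with probability p = λ_P/(λ_P+λ_Q) = 0.77/2.47 ≈ 0.3117.
So K ~ Binomial(4, 0.77/2.47): P(K = 0) = C(4,0) · (0.77/2.47)^0 · (1.7/2.47)^4 ≈ 0.2244.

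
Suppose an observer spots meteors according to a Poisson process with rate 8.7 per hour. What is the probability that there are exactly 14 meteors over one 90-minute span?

0.1025

Over the interval, μ = 8.7 × 1.5 = 13.05 (a 90-minute span = 1.5 hours).
P(N = 14) = e^(−μ) μ^14/14! = e^(−13.05) · 13.05^14/87178291200 ≈ 0.1025.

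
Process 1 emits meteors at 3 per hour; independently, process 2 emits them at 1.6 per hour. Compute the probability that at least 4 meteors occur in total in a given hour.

0.6743

Independent Poisson processes superpose: combined rate λ = 3 + 1.6 = 4.6 per hour.
So μ = 4.6.
P(N ≥ 4) = 1 − P(N ≤ 3) ≈ 0.6743.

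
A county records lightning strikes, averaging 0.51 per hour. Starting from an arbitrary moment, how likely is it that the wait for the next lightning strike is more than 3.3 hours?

The wait for the next event is exponential with rate λ = 0.51 per hour.
P(T > 3.3) = e^(−λt) = e^(−0.51 × 3.3) = e^(−1.683) ≈ 0.1858.

0.1858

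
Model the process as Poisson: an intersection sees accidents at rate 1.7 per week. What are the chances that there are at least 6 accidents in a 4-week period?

0.6730

Over the interval, μ = 1.7 × 4 = 6.8 (a 4-week period = 4 weeks).
P(N ≥ 6) = 1 − P(N ≤ 5) = 1 − Σ_{j=0}^{5} e^(−μ) μ^j/j! ≈ 0.6730.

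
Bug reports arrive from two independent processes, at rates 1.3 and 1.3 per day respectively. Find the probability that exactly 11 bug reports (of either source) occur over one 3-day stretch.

0.0667

Independent Poisson processes superpose: combined rate λ = 1.3 + 1.3 = 2.6 per day.
Over the interval, μ = 2.6 × 3 = 7.8 (a 3-day stretch = 3 days).
P(N = 11) = e^(−7.8) · 7.8^11/11! ≈ 0.0667.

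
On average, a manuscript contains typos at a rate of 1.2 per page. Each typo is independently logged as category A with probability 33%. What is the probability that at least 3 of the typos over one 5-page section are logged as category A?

Thinning: the typos that are logged as category A themselves form a Poisson process with rate 0.33 × 1.2 = 0.396 per page.
Over the interval, μ = 0.396 × 5 = 1.98 (a 5-page section = 5 pages).
P(N ≥ 3) = 1 − P(N ≤ 2) ≈ 0.3179.

0.3179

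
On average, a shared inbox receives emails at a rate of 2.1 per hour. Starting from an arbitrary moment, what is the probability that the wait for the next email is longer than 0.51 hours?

0.3427

The wait for the next event is exponential with rate λ = 2.1 per hour.
P(T > 0.51) = e^(−λt) = e^(−2.1 × 0.51) = e^(−1.071) ≈ 0.3427.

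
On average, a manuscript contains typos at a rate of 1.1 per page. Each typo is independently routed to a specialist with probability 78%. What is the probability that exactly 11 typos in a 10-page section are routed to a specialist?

Thinning: the typos that are routed to a specialist themselves form a Poisson process with rate 0.78 × 1.1 = 0.858 per page.
Over the interval, μ = 0.858 × 10 = 8.58 (a 10-page section = 10 pages).
P(N = 11) = e^(−8.58) · 8.58^11/11! ≈ 0.0873.

0.0873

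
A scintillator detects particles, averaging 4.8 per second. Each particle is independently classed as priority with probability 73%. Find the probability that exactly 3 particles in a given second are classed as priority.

0.2157

Thinning: the particles that are classed as priority themselves form a Poisson process with rate 0.73 × 4.8 = 3.504 per second.
So μ = 3.504.
P(N = 3) = e^(−3.504) · 3.504^3/3! ≈ 0.2157.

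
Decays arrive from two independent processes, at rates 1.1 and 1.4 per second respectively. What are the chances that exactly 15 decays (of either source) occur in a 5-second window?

Independent Poisson processes superpose: combined rate λ = 1.1 + 1.4 = 2.5 per second.
Over the interval, μ = 2.5 × 5 = 12.5 (a 5-second window = 5 seconds).
P(N = 15) = e^(−12.5) · 12.5^15/15! ≈ 0.0810.

0.0810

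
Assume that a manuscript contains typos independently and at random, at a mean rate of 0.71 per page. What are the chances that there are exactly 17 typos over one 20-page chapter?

0.0743

Over the interval, μ = 0.71 × 20 = 14.2 (a 20-page chapter = 20 pages).
P(N = 17) = e^(−μ) μ^17/17! = e^(−14.2) · 14.2^17/355687428096000 ≈ 0.0743.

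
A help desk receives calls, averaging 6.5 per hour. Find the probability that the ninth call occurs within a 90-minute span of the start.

0.6383

Over the interval, μ = 6.5 × 1.5 = 9.75 (a 90-minute span = 1.5 hours).
The ninth arrival falls in the interval iff at least 9 events occur there: P(S_9 ≤ t) = P(N ≥ 9) = 1 − P(N ≤ 8) ≈ 0.6383.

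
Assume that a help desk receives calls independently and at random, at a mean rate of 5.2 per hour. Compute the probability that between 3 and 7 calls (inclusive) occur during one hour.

0.7361

With mean μ = 5.2 per hour,
P(3 ≤ N ≤ 7) = Σ_{j=3}^{7} e^(−5.2) · 5.2^j/j! ≈ 0.7361.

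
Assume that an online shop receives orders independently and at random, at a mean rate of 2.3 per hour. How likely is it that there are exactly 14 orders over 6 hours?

Over the interval, μ = 2.3 × 6 = 13.8 (6 hours).
P(N = 14) = e^(−μ) μ^14/14! = e^(−13.8) · 13.8^14/87178291200 ≈ 0.1058.

0.1058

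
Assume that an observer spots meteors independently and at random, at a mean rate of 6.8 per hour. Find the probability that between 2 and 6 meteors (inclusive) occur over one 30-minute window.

Over the interval, μ = 6.8 × 0.5 = 3.4 (a 30-minute window = 0.5 hours).
P(2 ≤ N ≤ 6) = Σ_{j=2}^{6} e^(−3.4) · 3.4^j/j! ≈ 0.7953.

0.7953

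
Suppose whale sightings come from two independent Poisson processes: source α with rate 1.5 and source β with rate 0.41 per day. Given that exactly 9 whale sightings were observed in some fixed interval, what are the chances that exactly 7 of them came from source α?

0.3056

Given the total, each event is independently from source α with probability p = λ_α/(λ_α+λ_β) = 1.5/1.91 ≈ 0.7853.
So K ~ Binomial(9, 1.5/1.91): P(K = 7) = C(9,7) · (1.5/1.91)^7 · (0.41/1.91)^2 ≈ 0.3056.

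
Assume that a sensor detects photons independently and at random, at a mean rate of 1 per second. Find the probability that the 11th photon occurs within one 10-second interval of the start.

0.4170

Over the interval, μ = 1 × 10 = 10 (a 10-second interval = 10 seconds).
The 11th arrival falls in the interval iff at least 11 events occur there: P(S_11 ≤ t) = P(N ≥ 11) = 1 − P(N ≤ 10) ≈ 0.4170.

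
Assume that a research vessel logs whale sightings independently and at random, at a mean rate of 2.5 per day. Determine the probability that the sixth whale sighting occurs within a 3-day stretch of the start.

Over the interval, μ = 2.5 × 3 = 7.5 (a 3-day stretch = 3 days).
The sixth arrival falls in the interval iff at least 6 events occur there: P(S_6 ≤ t) = P(N ≥ 6) = 1 − P(N ≤ 5) ≈ 0.7586.

0.7586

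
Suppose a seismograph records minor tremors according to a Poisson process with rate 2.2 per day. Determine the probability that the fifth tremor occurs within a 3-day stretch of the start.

0.7873

Over the interval, μ = 2.2 × 3 = 6.6 (a 3-day stretch = 3 days).
The fifth arrival falls in the interval iff at least 5 events occur there: P(S_5 ≤ t) = P(N ≥ 5) = 1 − P(N ≤ 4) ≈ 0.7873.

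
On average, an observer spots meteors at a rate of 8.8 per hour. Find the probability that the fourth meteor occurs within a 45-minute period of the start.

Over the interval, μ = 8.8 × 0.75 = 6.6 (a 45-minute period = 0.75 hours).
The fourth arrival falls in the interval iff at least 4 events occur there: P(S_4 ≤ t) = P(N ≥ 4) = 1 − P(N ≤ 3) ≈ 0.8948.

0.8948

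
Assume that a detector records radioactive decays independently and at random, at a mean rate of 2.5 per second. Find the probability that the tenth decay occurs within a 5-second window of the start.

Over the interval, μ = 2.5 × 5 = 12.5 (a 5-second window = 5 seconds).
The tenth arrival falls in the interval iff at least 10 events occur there: P(S_10 ≤ t) = P(N ≥ 10) = 1 − P(N ≤ 9) ≈ 0.7986.

0.7986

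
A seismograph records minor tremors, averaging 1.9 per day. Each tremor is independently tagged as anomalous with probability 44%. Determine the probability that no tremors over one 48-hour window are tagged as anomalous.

Thinning: the tremors that are tagged as anomalous themselves form a Poisson process with rate 0.44 × 1.9 = 0.836 per day.
Over the interval, μ = 0.836 × 2 = 1.672 (a 48-hour window = 2 days).
P(N = 0) = e^(−1.672) · 1.672^0/0! ≈ 0.1879.

0.1879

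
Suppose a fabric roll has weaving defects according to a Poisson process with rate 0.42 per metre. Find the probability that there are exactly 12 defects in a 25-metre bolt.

0.1032

Over the interval, μ = 0.42 × 25 = 10.5 (a 25-metre bolt = 25 metres).
P(N = 12) = e^(−μ) μ^12/12! = e^(−10.5) · 10.5^12/479001600 ≈ 0.1032.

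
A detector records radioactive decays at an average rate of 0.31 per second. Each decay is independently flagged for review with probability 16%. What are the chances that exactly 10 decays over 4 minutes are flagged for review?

Thinning: the decays that are flagged for review themselves form a Poisson process with rate 0.16 × 0.31 = 0.0496 per second.
Over the interval, μ = 0.0496 × 240 = 11.904 (4 minutes = 240 seconds).
P(N = 10) = e^(−11.904) · 11.904^10/10! ≈ 0.1065.

0.1065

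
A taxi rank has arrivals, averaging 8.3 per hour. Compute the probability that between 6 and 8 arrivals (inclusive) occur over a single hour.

With mean μ = 8.3 per hour,
P(6 ≤ N ≤ 8) = Σ_{j=6}^{8} e^(−8.3) · 8.3^j/j! ≈ 0.3855.

0.3855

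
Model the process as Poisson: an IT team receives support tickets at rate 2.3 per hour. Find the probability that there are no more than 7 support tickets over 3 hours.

Over the interval, μ = 2.3 × 3 = 6.9 (3 hours).
P(N ≤ 7) = Σ_{j=0}^{7} e^(−μ) μ^j/j! ≈ 0.6136.

0.6136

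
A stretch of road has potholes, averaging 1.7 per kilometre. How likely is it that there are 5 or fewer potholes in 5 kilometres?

Over the interval, μ = 1.7 × 5 = 8.5 (5 kilometres).
P(N ≤ 5) = Σ_{j=0}^{5} e^(−μ) μ^j/j! ≈ 0.1496.

0.1496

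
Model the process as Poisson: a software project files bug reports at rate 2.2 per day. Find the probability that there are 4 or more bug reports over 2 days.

Over the interval, μ = 2.2 × 2 = 4.4 (2 days).
P(N ≥ 4) = 1 − P(N ≤ 3) = 1 − Σ_{j=0}^{3} e^(−μ) μ^j/j! ≈ 0.6406.

0.6406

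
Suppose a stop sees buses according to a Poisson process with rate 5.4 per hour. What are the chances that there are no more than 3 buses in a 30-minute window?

Over the interval, μ = 5.4 × 0.5 = 2.7 (a 30-minute window = 0.5 hours).
P(N ≤ 3) = Σ_{j=0}^{3} e^(−μ) μ^j/j! ≈ 0.7141.

0.7141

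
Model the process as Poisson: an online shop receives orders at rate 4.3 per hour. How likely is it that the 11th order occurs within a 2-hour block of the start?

Over the interval, μ = 4.3 × 2 = 8.6 (a 2-hour block = 2 hours).
The 11th arrival falls in the interval iff at least 11 events occur there: P(S_11 ≤ t) = P(N ≥ 11) = 1 − P(N ≤ 10) ≈ 0.2478.

0.2478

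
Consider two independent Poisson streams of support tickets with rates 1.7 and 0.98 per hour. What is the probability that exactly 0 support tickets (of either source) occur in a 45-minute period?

0.1340

Independent Poisson processes superpose: combined rate λ = 1.7 + 0.98 = 2.68 per hour.
Over the interval, μ = 2.68 × 0.75 = 2.01 (a 45-minute period = 0.75 hours).
P(N = 0) = e^(−2.01) · 2.01^0/0! ≈ 0.1340.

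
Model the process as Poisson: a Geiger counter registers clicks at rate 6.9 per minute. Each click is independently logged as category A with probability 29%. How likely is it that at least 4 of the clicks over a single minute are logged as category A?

0.1431

Thinning: the clicks that are logged as category A themselves form a Poisson process with rate 0.29 × 6.9 = 2.001 per minute.
So μ = 2.001.
P(N ≥ 4) = 1 − P(N ≤ 3) ≈ 0.1431.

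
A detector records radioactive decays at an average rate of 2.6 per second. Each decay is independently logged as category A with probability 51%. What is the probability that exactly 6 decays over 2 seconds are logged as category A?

Thinning: the decays that are logged as category A themselves form a Poisson process with rate 0.51 × 2.6 = 1.326 per second.
Over the interval, μ = 1.326 × 2 = 2.652 (2 seconds).
P(N = 6) = e^(−2.652) · 2.652^6/6! ≈ 0.0341.

0.0341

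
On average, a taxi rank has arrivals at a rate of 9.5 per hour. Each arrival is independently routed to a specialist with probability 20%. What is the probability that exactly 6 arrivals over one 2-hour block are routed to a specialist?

0.0936

Thinning: the arrivals that are routed to a specialist themselves form a Poisson process with rate 0.2 × 9.5 = 1.9 per hour.
Over the interval, μ = 1.9 × 2 = 3.8 (a 2-hour block = 2 hours).
P(N = 6) = e^(−3.8) · 3.8^6/6! ≈ 0.0936.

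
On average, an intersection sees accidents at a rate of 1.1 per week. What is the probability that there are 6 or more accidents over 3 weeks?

0.1171

Over the interval, μ = 1.1 × 3 = 3.3 (3 weeks).
P(N ≥ 6) = 1 − P(N ≤ 5) = 1 − Σ_{j=0}^{5} e^(−μ) μ^j/j! ≈ 0.1171.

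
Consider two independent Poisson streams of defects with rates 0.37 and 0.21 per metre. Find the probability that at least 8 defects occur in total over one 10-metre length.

Independent Poisson processes superpose: combined rate λ = 0.37 + 0.21 = 0.58 per metre.
Over the interval, μ = 0.58 × 10 = 5.8 (a 10-metre length = 10 metres).
P(N ≥ 8) = 1 − P(N ≤ 7) ≈ 0.2290.

0.2290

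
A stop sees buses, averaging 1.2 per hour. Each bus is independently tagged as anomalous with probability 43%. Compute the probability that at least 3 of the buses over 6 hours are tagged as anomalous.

Thinning: the buses that are tagged as anomalous themselves form a Poisson process with rate 0.43 × 1.2 = 0.516 per hour.
Over the interval, μ = 0.516 × 6 = 3.096 (6 hours).
P(N ≥ 3) = 1 − P(N ≤ 2) ≈ 0.5980.

0.5980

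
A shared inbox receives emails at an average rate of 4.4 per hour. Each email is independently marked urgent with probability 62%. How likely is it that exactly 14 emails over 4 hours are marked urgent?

0.0710

Thinning: the emails that are marked urgent themselves form a Poisson process with rate 0.62 × 4.4 = 2.728 per hour.
Over the interval, μ = 2.728 × 4 = 10.912 (4 hours).
P(N = 14) = e^(−10.912) · 10.912^14/14! ≈ 0.0710.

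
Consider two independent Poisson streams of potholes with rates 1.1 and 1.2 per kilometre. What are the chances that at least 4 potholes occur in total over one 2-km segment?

Independent Poisson processes superpose: combined rate λ = 1.1 + 1.2 = 2.3 per kilometre.
Over the interval, μ = 2.3 × 2 = 4.6 (a 2-km segment = 2 kilometres).
P(N ≥ 4) = 1 − P(N ≤ 3) ≈ 0.6743.

0.6743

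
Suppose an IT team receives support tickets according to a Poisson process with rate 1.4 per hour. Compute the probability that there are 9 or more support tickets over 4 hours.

0.1143

Over the interval, μ = 1.4 × 4 = 5.6 (4 hours).
P(N ≥ 9) = 1 − P(N ≤ 8) = 1 − Σ_{j=0}^{8} e^(−μ) μ^j/j! ≈ 0.1143.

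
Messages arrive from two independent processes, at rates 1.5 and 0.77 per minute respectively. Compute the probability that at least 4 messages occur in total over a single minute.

0.1946

Independent Poisson processes superpose: combined rate λ = 1.5 + 0.77 = 2.27 per minute.
So μ = 2.27.
P(N ≥ 4) = 1 − P(N ≤ 3) ≈ 0.1946.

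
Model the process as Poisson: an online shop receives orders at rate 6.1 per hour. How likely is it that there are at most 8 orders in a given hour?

With mean μ = 6.1 per hour,
P(N ≤ 8) = Σ_{j=0}^{8} e^(−μ) μ^j/j! ≈ 0.8367.

0.8367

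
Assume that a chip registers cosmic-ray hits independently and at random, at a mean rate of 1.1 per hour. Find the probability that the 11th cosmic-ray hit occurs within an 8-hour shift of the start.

Over the interval, μ = 1.1 × 8 = 8.8 (an 8-hour shift = 8 hours).
The 11th arrival falls in the interval iff at least 11 events occur there: P(S_11 ≤ t) = P(N ≥ 11) = 1 − P(N ≤ 10) ≈ 0.2706.

0.2706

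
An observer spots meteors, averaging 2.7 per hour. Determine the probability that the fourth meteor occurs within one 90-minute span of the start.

Over the interval, μ = 2.7 × 1.5 = 4.05 (a 90-minute span = 1.5 hours).
The fourth arrival falls in the interval iff at least 4 events occur there: P(S_4 ≤ t) = P(N ≥ 4) = 1 − P(N ≤ 3) ≈ 0.5762.

0.5762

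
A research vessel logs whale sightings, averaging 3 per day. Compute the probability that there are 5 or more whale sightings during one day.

0.1847

With mean μ = 3 per day,
P(N ≥ 5) = 1 − P(N ≤ 4) = 1 − Σ_{j=0}^{4} e^(−μ) μ^j/j! ≈ 0.1847.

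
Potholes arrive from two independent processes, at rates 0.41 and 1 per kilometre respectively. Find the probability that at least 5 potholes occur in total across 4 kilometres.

0.6639

Independent Poisson processes superpose: combined rate λ = 0.41 + 1 = 1.41 per kilometre.
Over the interval, μ = 1.41 × 4 = 5.64 (4 kilometres).
P(N ≥ 5) = 1 − P(N ≤ 4) ≈ 0.6639.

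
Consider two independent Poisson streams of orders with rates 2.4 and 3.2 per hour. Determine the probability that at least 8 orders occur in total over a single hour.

0.2030

Independent Poisson processes superpose: combined rate λ = 2.4 + 3.2 = 5.6 per hour.
So μ = 5.6.
P(N ≥ 8) = 1 − P(N ≤ 7) ≈ 0.2030.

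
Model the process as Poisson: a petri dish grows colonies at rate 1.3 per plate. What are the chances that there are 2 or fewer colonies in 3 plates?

Over the interval, μ = 1.3 × 3 = 3.9 (3 plates).
P(N ≤ 2) = Σ_{j=0}^{2} e^(−μ) μ^j/j! ≈ 0.2531.

0.2531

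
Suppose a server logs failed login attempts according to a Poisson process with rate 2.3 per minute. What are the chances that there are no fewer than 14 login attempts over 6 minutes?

Over the interval, μ = 2.3 × 6 = 13.8 (6 minutes).
P(N ≥ 14) = 1 − P(N ≤ 13) = 1 − Σ_{j=0}^{13} e^(−μ) μ^j/j! ≈ 0.5142.

0.5142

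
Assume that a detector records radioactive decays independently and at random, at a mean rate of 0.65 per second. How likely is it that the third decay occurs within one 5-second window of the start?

0.6304

Over the interval, μ = 0.65 × 5 = 3.25 (a 5-second window = 5 seconds).
The third arrival falls in the interval iff at least 3 events occur there: P(S_3 ≤ t) = P(N ≥ 3) = 1 − P(N ≤ 2) ≈ 0.6304.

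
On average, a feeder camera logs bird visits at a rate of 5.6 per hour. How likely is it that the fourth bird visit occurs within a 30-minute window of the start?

0.3081

Over the interval, μ = 5.6 × 0.5 = 2.8 (a 30-minute window = 0.5 hours).
The fourth arrival falls in the interval iff at least 4 events occur there: P(S_4 ≤ t) = P(N ≥ 4) = 1 − P(N ≤ 3) ≈ 0.3081.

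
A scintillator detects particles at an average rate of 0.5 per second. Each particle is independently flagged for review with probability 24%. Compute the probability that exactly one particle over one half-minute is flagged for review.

0.0984

Thinning: the particles that are flagged for review themselves form a Poisson process with rate 0.24 × 0.5 = 0.12 per second.
Over the interval, μ = 0.12 × 30 = 3.6 (a half-minute = 30 seconds).
P(N = 1) = e^(−3.6) · 3.6^1/1! ≈ 0.0984.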